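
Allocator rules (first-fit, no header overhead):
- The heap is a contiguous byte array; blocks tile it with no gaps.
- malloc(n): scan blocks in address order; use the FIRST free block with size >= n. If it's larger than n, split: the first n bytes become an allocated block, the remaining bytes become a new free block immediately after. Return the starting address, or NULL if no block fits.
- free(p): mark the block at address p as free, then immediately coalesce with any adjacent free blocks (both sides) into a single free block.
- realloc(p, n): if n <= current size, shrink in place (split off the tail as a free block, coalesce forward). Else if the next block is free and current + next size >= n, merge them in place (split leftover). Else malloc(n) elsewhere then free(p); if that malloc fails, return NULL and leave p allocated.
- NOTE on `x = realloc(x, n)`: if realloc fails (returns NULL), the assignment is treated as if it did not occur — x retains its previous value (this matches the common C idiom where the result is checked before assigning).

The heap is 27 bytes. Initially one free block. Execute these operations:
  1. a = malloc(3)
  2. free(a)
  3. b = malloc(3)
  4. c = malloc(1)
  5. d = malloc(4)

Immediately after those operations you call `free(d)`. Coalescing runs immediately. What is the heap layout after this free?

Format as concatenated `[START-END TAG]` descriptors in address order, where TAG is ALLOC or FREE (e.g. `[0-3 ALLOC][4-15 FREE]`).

Answer: [0-2 ALLOC][3-3 ALLOC][4-26 FREE]

Derivation:
Op 1: a = malloc(3) -> a = 0; heap: [0-2 ALLOC][3-26 FREE]
Op 2: free(a) -> (freed a); heap: [0-26 FREE]
Op 3: b = malloc(3) -> b = 0; heap: [0-2 ALLOC][3-26 FREE]
Op 4: c = malloc(1) -> c = 3; heap: [0-2 ALLOC][3-3 ALLOC][4-26 FREE]
Op 5: d = malloc(4) -> d = 4; heap: [0-2 ALLOC][3-3 ALLOC][4-7 ALLOC][8-26 FREE]
free(d): d = 4 -> block [4-7 ALLOC]; mark free, coalesce with adjacent free neighbors -> [0-2 ALLOC][3-3 ALLOC][4-26 FREE]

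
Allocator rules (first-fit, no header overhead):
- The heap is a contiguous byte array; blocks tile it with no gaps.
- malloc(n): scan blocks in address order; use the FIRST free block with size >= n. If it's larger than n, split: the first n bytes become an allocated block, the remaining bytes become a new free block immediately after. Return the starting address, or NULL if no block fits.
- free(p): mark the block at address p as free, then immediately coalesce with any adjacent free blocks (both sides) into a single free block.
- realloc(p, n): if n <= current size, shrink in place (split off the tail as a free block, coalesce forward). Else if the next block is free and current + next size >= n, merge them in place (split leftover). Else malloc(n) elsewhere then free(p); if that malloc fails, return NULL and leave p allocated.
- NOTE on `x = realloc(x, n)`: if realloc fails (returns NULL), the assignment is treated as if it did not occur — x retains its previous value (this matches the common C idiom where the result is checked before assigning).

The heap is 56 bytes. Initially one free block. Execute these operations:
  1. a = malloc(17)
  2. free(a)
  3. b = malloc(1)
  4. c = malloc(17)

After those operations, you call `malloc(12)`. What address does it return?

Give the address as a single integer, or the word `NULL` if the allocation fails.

Op 1: a = malloc(17) -> a = 0; heap: [0-16 ALLOC][17-55 FREE]
Op 2: free(a) -> (freed a); heap: [0-55 FREE]
Op 3: b = malloc(1) -> b = 0; heap: [0-0 ALLOC][1-55 FREE]
Op 4: c = malloc(17) -> c = 1; heap: [0-0 ALLOC][1-17 ALLOC][18-55 FREE]
malloc(12): first-fit scan over [0-0 ALLOC][1-17 ALLOC][18-55 FREE] -> 18

Answer: 18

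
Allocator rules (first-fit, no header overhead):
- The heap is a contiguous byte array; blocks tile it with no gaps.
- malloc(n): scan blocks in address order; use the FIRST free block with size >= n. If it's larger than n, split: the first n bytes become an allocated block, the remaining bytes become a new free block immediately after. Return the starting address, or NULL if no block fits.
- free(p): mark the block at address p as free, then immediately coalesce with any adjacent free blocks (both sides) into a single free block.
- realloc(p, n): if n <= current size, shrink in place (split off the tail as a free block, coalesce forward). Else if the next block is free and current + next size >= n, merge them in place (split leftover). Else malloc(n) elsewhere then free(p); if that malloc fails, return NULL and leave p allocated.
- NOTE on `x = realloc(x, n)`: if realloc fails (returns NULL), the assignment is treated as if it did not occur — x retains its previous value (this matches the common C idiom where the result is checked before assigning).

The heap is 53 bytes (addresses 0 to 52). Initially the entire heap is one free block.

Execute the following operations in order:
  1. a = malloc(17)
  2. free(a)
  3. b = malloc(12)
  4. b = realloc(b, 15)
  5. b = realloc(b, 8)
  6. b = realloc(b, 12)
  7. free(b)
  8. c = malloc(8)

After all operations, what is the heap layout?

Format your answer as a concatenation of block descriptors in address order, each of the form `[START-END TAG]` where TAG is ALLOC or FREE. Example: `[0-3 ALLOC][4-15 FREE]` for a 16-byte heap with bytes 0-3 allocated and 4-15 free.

Answer: [0-7 ALLOC][8-52 FREE]

Derivation:
Op 1: a = malloc(17) -> a = 0; heap: [0-16 ALLOC][17-52 FREE]
Op 2: free(a) -> (freed a); heap: [0-52 FREE]
Op 3: b = malloc(12) -> b = 0; heap: [0-11 ALLOC][12-52 FREE]
Op 4: b = realloc(b, 15) -> b = 0; heap: [0-14 ALLOC][15-52 FREE]
Op 5: b = realloc(b, 8) -> b = 0; heap: [0-7 ALLOC][8-52 FREE]
Op 6: b = realloc(b, 12) -> b = 0; heap: [0-11 ALLOC][12-52 FREE]
Op 7: free(b) -> (freed b); heap: [0-52 FREE]
Op 8: c = malloc(8) -> c = 0; heap: [0-7 ALLOC][8-52 FREE]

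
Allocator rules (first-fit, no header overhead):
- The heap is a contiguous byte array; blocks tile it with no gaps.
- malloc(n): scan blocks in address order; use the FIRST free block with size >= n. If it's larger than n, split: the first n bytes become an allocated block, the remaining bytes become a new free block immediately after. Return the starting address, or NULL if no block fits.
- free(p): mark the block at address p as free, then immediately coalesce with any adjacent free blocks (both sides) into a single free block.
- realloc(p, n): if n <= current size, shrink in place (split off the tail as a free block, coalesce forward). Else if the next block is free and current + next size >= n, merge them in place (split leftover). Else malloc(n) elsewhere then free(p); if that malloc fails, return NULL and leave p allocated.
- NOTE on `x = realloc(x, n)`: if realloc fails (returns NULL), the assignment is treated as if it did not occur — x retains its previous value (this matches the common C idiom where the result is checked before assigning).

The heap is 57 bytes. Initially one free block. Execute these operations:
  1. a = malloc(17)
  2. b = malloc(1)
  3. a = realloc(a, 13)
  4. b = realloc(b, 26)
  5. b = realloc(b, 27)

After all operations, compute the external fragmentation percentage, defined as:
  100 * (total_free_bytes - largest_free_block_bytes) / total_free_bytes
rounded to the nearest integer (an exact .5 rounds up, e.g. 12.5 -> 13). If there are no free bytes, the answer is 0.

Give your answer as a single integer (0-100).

Op 1: a = malloc(17) -> a = 0; heap: [0-16 ALLOC][17-56 FREE]
Op 2: b = malloc(1) -> b = 17; heap: [0-16 ALLOC][17-17 ALLOC][18-56 FREE]
Op 3: a = realloc(a, 13) -> a = 0; heap: [0-12 ALLOC][13-16 FREE][17-17 ALLOC][18-56 FREE]
Op 4: b = realloc(b, 26) -> b = 17; heap: [0-12 ALLOC][13-16 FREE][17-42 ALLOC][43-56 FREE]
Op 5: b = realloc(b, 27) -> b = 17; heap: [0-12 ALLOC][13-16 FREE][17-43 ALLOC][44-56 FREE]
Free blocks: [4 13] total_free=17 largest=13 -> 100*(17-13)/17 = 400/17 ≈ 23.529 -> rounds to 24

Answer: 24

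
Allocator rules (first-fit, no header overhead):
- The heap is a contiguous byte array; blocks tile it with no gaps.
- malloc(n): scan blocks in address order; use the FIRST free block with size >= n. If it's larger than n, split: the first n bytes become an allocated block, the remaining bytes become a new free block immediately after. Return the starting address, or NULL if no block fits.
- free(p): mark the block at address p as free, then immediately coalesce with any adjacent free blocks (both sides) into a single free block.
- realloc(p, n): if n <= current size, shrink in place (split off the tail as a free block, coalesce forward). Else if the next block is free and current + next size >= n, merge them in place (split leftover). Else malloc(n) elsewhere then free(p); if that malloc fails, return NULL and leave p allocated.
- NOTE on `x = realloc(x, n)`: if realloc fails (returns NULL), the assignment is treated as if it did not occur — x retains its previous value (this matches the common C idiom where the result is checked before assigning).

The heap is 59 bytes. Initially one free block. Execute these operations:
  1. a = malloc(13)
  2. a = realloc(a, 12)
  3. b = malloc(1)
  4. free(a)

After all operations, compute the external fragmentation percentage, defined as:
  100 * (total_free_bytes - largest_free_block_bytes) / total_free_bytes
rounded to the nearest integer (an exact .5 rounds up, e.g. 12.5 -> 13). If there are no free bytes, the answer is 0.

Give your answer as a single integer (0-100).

Answer: 21

Derivation:
Op 1: a = malloc(13) -> a = 0; heap: [0-12 ALLOC][13-58 FREE]
Op 2: a = realloc(a, 12) -> a = 0; heap: [0-11 ALLOC][12-58 FREE]
Op 3: b = malloc(1) -> b = 12; heap: [0-11 ALLOC][12-12 ALLOC][13-58 FREE]
Op 4: free(a) -> (freed a); heap: [0-11 FREE][12-12 ALLOC][13-58 FREE]
Free blocks: [12 46] total_free=58 largest=46 -> 100*(58-46)/58 = 1200/58 ≈ 20.690 -> rounds to 21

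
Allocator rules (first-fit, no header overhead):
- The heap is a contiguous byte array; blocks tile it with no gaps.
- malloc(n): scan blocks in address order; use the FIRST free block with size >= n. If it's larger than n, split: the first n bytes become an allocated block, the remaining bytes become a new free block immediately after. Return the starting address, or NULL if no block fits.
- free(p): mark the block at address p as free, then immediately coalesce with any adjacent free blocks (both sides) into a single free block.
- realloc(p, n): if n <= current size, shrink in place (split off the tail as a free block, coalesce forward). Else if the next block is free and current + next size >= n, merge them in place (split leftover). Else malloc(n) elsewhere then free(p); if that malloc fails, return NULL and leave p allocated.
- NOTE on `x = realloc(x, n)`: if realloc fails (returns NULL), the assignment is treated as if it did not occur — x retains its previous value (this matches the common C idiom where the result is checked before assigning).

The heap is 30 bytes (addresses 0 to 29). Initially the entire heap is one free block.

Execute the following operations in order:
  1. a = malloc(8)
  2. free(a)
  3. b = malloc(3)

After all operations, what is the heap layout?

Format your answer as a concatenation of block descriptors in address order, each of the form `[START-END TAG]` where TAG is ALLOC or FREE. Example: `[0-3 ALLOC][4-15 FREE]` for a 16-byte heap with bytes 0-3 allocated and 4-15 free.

Answer: [0-2 ALLOC][3-29 FREE]

Derivation:
Op 1: a = malloc(8) -> a = 0; heap: [0-7 ALLOC][8-29 FREE]
Op 2: free(a) -> (freed a); heap: [0-29 FREE]
Op 3: b = malloc(3) -> b = 0; heap: [0-2 ALLOC][3-29 FREE]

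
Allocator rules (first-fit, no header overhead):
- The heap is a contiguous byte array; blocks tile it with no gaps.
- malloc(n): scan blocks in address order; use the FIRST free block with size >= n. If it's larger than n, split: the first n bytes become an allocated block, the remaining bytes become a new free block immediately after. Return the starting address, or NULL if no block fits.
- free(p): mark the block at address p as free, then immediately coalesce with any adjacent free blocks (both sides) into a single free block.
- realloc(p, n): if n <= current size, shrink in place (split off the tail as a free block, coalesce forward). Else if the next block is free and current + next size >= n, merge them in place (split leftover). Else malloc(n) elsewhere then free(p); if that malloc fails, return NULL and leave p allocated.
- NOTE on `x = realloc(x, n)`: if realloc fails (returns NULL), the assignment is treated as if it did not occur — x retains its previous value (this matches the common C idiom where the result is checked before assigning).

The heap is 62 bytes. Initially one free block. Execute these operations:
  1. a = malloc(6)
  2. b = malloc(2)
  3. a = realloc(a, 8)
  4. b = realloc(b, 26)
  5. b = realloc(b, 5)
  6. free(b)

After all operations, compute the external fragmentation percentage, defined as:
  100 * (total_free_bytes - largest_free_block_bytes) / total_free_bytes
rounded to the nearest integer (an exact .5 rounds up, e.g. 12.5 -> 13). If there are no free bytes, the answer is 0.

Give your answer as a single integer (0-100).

Op 1: a = malloc(6) -> a = 0; heap: [0-5 ALLOC][6-61 FREE]
Op 2: b = malloc(2) -> b = 6; heap: [0-5 ALLOC][6-7 ALLOC][8-61 FREE]
Op 3: a = realloc(a, 8) -> a = 8; heap: [0-5 FREE][6-7 ALLOC][8-15 ALLOC][16-61 FREE]
Op 4: b = realloc(b, 26) -> b = 16; heap: [0-7 FREE][8-15 ALLOC][16-41 ALLOC][42-61 FREE]
Op 5: b = realloc(b, 5) -> b = 16; heap: [0-7 FREE][8-15 ALLOC][16-20 ALLOC][21-61 FREE]
Op 6: free(b) -> (freed b); heap: [0-7 FREE][8-15 ALLOC][16-61 FREE]
Free blocks: [8 46] total_free=54 largest=46 -> 100*(54-46)/54 = 800/54 ≈ 14.815 -> rounds to 15

Answer: 15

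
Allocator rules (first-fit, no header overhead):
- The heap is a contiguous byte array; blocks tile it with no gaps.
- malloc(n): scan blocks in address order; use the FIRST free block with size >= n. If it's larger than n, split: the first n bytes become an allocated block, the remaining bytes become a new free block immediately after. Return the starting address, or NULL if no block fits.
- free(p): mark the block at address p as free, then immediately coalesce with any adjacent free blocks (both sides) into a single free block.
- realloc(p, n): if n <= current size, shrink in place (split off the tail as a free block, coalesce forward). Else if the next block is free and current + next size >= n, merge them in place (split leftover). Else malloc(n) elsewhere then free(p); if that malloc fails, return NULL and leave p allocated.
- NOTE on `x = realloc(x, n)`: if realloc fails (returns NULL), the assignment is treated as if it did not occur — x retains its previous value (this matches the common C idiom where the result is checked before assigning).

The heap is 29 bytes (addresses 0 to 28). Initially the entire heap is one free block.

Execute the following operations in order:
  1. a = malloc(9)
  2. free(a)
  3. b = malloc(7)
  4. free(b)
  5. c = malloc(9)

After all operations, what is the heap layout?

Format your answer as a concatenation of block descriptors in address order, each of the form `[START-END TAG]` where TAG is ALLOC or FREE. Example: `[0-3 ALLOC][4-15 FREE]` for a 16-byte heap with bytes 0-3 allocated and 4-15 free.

Op 1: a = malloc(9) -> a = 0; heap: [0-8 ALLOC][9-28 FREE]
Op 2: free(a) -> (freed a); heap: [0-28 FREE]
Op 3: b = malloc(7) -> b = 0; heap: [0-6 ALLOC][7-28 FREE]
Op 4: free(b) -> (freed b); heap: [0-28 FREE]
Op 5: c = malloc(9) -> c = 0; heap: [0-8 ALLOC][9-28 FREE]

Answer: [0-8 ALLOC][9-28 FREE]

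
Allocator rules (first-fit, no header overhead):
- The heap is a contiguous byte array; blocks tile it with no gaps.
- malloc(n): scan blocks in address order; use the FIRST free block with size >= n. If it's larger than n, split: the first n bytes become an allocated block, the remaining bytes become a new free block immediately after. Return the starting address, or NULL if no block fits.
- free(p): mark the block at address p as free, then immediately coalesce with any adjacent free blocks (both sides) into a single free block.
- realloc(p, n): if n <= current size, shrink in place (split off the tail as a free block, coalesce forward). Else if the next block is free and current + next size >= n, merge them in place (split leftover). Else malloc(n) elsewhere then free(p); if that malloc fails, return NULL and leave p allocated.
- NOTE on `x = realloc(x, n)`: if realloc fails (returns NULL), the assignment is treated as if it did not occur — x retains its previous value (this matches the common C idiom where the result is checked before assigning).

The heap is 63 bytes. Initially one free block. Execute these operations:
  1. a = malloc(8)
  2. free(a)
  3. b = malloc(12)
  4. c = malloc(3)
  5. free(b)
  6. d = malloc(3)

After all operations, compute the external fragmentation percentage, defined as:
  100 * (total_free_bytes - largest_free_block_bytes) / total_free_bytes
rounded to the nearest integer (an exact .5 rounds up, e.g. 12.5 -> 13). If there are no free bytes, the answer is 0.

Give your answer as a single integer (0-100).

Answer: 16

Derivation:
Op 1: a = malloc(8) -> a = 0; heap: [0-7 ALLOC][8-62 FREE]
Op 2: free(a) -> (freed a); heap: [0-62 FREE]
Op 3: b = malloc(12) -> b = 0; heap: [0-11 ALLOC][12-62 FREE]
Op 4: c = malloc(3) -> c = 12; heap: [0-11 ALLOC][12-14 ALLOC][15-62 FREE]
Op 5: free(b) -> (freed b); heap: [0-11 FREE][12-14 ALLOC][15-62 FREE]
Op 6: d = malloc(3) -> d = 0; heap: [0-2 ALLOC][3-11 FREE][12-14 ALLOC][15-62 FREE]
Free blocks: [9 48] total_free=57 largest=48 -> 100*(57-48)/57 = 900/57 ≈ 15.789 -> rounds to 16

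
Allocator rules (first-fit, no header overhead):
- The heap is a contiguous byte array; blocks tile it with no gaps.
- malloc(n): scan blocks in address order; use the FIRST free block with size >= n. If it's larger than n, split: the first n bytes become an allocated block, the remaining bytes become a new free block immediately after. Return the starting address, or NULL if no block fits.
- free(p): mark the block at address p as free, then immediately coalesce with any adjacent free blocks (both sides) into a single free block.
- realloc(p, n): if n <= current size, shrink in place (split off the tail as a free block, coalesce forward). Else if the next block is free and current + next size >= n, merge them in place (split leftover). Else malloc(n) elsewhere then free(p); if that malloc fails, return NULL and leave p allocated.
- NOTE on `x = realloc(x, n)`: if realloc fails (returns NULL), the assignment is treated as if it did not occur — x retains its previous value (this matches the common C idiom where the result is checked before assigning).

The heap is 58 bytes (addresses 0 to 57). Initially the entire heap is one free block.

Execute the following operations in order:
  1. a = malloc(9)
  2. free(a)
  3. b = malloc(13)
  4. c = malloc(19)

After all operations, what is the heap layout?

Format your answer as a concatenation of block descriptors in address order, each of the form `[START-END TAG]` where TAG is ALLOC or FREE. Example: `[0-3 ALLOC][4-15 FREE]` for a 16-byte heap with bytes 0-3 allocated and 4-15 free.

Answer: [0-12 ALLOC][13-31 ALLOC][32-57 FREE]

Derivation:
Op 1: a = malloc(9) -> a = 0; heap: [0-8 ALLOC][9-57 FREE]
Op 2: free(a) -> (freed a); heap: [0-57 FREE]
Op 3: b = malloc(13) -> b = 0; heap: [0-12 ALLOC][13-57 FREE]
Op 4: c = malloc(19) -> c = 13; heap: [0-12 ALLOC][13-31 ALLOC][32-57 FREE]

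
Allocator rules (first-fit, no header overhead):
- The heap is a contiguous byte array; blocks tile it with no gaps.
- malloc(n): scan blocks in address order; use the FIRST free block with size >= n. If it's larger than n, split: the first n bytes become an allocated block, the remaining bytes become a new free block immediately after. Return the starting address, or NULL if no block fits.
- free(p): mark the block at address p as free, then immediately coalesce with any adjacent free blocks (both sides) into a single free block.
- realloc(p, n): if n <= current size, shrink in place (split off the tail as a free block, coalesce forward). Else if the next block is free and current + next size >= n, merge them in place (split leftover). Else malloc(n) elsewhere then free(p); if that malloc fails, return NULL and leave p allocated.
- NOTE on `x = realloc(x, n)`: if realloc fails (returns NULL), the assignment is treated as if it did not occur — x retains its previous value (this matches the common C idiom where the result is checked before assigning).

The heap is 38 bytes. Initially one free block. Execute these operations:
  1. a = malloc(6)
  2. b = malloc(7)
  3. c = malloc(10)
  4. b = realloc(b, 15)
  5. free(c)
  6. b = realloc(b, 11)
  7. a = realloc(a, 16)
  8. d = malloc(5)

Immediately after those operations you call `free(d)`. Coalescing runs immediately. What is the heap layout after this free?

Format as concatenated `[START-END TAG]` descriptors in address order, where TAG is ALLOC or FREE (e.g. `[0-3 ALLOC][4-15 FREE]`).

Op 1: a = malloc(6) -> a = 0; heap: [0-5 ALLOC][6-37 FREE]
Op 2: b = malloc(7) -> b = 6; heap: [0-5 ALLOC][6-12 ALLOC][13-37 FREE]
Op 3: c = malloc(10) -> c = 13; heap: [0-5 ALLOC][6-12 ALLOC][13-22 ALLOC][23-37 FREE]
Op 4: b = realloc(b, 15) -> b = 23; heap: [0-5 ALLOC][6-12 FREE][13-22 ALLOC][23-37 ALLOC]
Op 5: free(c) -> (freed c); heap: [0-5 ALLOC][6-22 FREE][23-37 ALLOC]
Op 6: b = realloc(b, 11) -> b = 23; heap: [0-5 ALLOC][6-22 FREE][23-33 ALLOC][34-37 FREE]
Op 7: a = realloc(a, 16) -> a = 0; heap: [0-15 ALLOC][16-22 FREE][23-33 ALLOC][34-37 FREE]
Op 8: d = malloc(5) -> d = 16; heap: [0-15 ALLOC][16-20 ALLOC][21-22 FREE][23-33 ALLOC][34-37 FREE]
free(d): d = 16 -> block [16-20 ALLOC]; mark free, coalesce with adjacent free neighbors -> [0-15 ALLOC][16-22 FREE][23-33 ALLOC][34-37 FREE]

Answer: [0-15 ALLOC][16-22 FREE][23-33 ALLOC][34-37 FREE]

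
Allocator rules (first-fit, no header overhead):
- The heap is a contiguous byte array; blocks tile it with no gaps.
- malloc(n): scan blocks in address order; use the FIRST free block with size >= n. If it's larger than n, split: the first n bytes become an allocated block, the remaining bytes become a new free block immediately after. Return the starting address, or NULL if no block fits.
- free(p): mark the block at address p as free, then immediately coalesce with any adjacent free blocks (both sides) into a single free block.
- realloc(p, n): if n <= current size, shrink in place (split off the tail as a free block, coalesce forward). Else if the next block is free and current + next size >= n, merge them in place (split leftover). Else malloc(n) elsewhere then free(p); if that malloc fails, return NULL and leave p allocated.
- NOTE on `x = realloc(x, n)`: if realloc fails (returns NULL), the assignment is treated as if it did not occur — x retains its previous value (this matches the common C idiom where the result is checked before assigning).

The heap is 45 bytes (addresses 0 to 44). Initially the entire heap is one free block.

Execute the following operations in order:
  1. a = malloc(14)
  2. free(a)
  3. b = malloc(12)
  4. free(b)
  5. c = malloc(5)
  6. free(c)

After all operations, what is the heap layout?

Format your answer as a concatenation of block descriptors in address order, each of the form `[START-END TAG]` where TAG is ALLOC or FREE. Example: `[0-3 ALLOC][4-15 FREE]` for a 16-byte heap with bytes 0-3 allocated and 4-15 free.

Answer: [0-44 FREE]

Derivation:
Op 1: a = malloc(14) -> a = 0; heap: [0-13 ALLOC][14-44 FREE]
Op 2: free(a) -> (freed a); heap: [0-44 FREE]
Op 3: b = malloc(12) -> b = 0; heap: [0-11 ALLOC][12-44 FREE]
Op 4: free(b) -> (freed b); heap: [0-44 FREE]
Op 5: c = malloc(5) -> c = 0; heap: [0-4 ALLOC][5-44 FREE]
Op 6: free(c) -> (freed c); heap: [0-44 FREE]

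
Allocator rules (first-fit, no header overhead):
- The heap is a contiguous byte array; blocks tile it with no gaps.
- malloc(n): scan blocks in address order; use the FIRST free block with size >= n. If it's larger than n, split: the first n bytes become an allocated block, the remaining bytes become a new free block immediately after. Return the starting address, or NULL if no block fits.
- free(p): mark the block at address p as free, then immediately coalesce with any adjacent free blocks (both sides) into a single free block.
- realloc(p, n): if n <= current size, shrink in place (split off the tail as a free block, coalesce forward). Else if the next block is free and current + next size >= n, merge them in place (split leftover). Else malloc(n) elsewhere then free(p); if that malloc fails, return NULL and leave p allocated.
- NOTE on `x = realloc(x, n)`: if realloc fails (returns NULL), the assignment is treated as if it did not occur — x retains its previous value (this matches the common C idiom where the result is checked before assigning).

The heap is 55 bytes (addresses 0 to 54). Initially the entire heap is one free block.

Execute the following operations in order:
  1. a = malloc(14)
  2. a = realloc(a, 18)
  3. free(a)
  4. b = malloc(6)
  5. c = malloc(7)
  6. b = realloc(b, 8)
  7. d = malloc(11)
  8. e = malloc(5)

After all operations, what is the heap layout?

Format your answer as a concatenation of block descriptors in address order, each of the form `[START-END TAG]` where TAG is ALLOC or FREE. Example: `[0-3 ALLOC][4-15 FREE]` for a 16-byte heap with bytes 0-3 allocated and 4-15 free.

Op 1: a = malloc(14) -> a = 0; heap: [0-13 ALLOC][14-54 FREE]
Op 2: a = realloc(a, 18) -> a = 0; heap: [0-17 ALLOC][18-54 FREE]
Op 3: free(a) -> (freed a); heap: [0-54 FREE]
Op 4: b = malloc(6) -> b = 0; heap: [0-5 ALLOC][6-54 FREE]
Op 5: c = malloc(7) -> c = 6; heap: [0-5 ALLOC][6-12 ALLOC][13-54 FREE]
Op 6: b = realloc(b, 8) -> b = 13; heap: [0-5 FREE][6-12 ALLOC][13-20 ALLOC][21-54 FREE]
Op 7: d = malloc(11) -> d = 21; heap: [0-5 FREE][6-12 ALLOC][13-20 ALLOC][21-31 ALLOC][32-54 FREE]
Op 8: e = malloc(5) -> e = 0; heap: [0-4 ALLOC][5-5 FREE][6-12 ALLOC][13-20 ALLOC][21-31 ALLOC][32-54 FREE]

Answer: [0-4 ALLOC][5-5 FREE][6-12 ALLOC][13-20 ALLOC][21-31 ALLOC][32-54 FREE]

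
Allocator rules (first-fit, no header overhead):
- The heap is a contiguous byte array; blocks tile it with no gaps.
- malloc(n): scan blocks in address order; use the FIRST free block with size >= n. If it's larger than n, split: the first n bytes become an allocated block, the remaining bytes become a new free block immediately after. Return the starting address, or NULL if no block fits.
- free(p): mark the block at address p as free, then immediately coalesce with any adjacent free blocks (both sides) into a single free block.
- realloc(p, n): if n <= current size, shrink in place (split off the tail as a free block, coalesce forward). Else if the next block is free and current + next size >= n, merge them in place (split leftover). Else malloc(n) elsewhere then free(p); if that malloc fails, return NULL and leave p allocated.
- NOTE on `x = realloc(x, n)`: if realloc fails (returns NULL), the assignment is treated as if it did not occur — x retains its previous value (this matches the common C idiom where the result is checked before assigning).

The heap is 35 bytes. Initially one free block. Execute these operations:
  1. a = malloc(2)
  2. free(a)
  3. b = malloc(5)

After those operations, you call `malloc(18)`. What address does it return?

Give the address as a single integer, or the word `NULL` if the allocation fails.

Op 1: a = malloc(2) -> a = 0; heap: [0-1 ALLOC][2-34 FREE]
Op 2: free(a) -> (freed a); heap: [0-34 FREE]
Op 3: b = malloc(5) -> b = 0; heap: [0-4 ALLOC][5-34 FREE]
malloc(18): first-fit scan over [0-4 ALLOC][5-34 FREE] -> 5

Answer: 5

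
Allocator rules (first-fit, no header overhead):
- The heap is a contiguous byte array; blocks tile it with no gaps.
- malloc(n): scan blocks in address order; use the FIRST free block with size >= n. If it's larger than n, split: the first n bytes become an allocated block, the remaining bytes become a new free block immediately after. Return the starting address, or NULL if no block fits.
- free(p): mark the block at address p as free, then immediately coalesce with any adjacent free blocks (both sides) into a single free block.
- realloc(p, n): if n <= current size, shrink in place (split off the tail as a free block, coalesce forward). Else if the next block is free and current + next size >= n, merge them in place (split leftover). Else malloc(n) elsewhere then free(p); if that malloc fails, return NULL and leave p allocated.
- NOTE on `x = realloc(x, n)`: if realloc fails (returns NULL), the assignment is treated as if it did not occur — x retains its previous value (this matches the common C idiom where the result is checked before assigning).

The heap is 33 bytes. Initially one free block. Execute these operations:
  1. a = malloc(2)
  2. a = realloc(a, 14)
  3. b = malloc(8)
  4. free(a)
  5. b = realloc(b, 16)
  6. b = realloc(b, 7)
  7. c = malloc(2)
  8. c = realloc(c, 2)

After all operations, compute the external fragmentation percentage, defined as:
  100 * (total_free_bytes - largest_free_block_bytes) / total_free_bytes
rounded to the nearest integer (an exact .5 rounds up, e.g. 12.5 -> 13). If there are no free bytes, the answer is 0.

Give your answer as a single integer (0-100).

Answer: 50

Derivation:
Op 1: a = malloc(2) -> a = 0; heap: [0-1 ALLOC][2-32 FREE]
Op 2: a = realloc(a, 14) -> a = 0; heap: [0-13 ALLOC][14-32 FREE]
Op 3: b = malloc(8) -> b = 14; heap: [0-13 ALLOC][14-21 ALLOC][22-32 FREE]
Op 4: free(a) -> (freed a); heap: [0-13 FREE][14-21 ALLOC][22-32 FREE]
Op 5: b = realloc(b, 16) -> b = 14; heap: [0-13 FREE][14-29 ALLOC][30-32 FREE]
Op 6: b = realloc(b, 7) -> b = 14; heap: [0-13 FREE][14-20 ALLOC][21-32 FREE]
Op 7: c = malloc(2) -> c = 0; heap: [0-1 ALLOC][2-13 FREE][14-20 ALLOC][21-32 FREE]
Op 8: c = realloc(c, 2) -> c = 0; heap: [0-1 ALLOC][2-13 FREE][14-20 ALLOC][21-32 FREE]
Free blocks: [12 12] total_free=24 largest=12 -> 100*(24-12)/24 = 1200/24 = 50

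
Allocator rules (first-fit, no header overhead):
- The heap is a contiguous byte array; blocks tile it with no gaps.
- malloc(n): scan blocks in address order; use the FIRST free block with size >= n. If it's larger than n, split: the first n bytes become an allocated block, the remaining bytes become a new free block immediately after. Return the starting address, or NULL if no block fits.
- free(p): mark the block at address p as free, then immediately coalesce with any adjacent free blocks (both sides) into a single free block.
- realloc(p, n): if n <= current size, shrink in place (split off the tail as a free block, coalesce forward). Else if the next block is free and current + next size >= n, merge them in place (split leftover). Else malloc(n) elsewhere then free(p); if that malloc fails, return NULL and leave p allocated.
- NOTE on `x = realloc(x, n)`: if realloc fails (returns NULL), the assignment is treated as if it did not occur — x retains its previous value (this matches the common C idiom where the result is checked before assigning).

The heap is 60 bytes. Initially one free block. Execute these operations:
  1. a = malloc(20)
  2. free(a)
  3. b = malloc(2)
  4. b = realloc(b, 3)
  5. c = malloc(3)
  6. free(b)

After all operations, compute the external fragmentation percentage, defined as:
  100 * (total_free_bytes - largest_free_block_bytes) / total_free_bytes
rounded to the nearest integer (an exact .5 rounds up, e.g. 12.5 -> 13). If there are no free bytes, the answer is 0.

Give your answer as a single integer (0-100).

Answer: 5

Derivation:
Op 1: a = malloc(20) -> a = 0; heap: [0-19 ALLOC][20-59 FREE]
Op 2: free(a) -> (freed a); heap: [0-59 FREE]
Op 3: b = malloc(2) -> b = 0; heap: [0-1 ALLOC][2-59 FREE]
Op 4: b = realloc(b, 3) -> b = 0; heap: [0-2 ALLOC][3-59 FREE]
Op 5: c = malloc(3) -> c = 3; heap: [0-2 ALLOC][3-5 ALLOC][6-59 FREE]
Op 6: free(b) -> (freed b); heap: [0-2 FREE][3-5 ALLOC][6-59 FREE]
Free blocks: [3 54] total_free=57 largest=54 -> 100*(57-54)/57 = 300/57 ≈ 5.263 -> rounds to 5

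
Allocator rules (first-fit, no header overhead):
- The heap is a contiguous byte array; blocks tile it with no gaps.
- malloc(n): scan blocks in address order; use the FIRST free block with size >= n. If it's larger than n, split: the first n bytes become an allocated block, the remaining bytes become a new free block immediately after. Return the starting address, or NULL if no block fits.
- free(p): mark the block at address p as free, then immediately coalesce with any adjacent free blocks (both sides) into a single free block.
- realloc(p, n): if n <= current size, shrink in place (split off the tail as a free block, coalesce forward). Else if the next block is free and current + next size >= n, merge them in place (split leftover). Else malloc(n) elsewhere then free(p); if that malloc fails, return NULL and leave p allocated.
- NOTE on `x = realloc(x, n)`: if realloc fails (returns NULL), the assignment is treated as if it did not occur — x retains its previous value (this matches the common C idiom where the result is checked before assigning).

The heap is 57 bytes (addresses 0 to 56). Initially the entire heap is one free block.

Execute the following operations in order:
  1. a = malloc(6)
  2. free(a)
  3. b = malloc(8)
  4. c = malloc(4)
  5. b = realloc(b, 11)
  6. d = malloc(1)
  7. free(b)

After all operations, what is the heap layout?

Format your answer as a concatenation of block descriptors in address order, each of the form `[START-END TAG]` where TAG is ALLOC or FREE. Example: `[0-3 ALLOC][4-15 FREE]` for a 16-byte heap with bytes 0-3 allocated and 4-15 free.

Op 1: a = malloc(6) -> a = 0; heap: [0-5 ALLOC][6-56 FREE]
Op 2: free(a) -> (freed a); heap: [0-56 FREE]
Op 3: b = malloc(8) -> b = 0; heap: [0-7 ALLOC][8-56 FREE]
Op 4: c = malloc(4) -> c = 8; heap: [0-7 ALLOC][8-11 ALLOC][12-56 FREE]
Op 5: b = realloc(b, 11) -> b = 12; heap: [0-7 FREE][8-11 ALLOC][12-22 ALLOC][23-56 FREE]
Op 6: d = malloc(1) -> d = 0; heap: [0-0 ALLOC][1-7 FREE][8-11 ALLOC][12-22 ALLOC][23-56 FREE]
Op 7: free(b) -> (freed b); heap: [0-0 ALLOC][1-7 FREE][8-11 ALLOC][12-56 FREE]

Answer: [0-0 ALLOC][1-7 FREE][8-11 ALLOC][12-56 FREE]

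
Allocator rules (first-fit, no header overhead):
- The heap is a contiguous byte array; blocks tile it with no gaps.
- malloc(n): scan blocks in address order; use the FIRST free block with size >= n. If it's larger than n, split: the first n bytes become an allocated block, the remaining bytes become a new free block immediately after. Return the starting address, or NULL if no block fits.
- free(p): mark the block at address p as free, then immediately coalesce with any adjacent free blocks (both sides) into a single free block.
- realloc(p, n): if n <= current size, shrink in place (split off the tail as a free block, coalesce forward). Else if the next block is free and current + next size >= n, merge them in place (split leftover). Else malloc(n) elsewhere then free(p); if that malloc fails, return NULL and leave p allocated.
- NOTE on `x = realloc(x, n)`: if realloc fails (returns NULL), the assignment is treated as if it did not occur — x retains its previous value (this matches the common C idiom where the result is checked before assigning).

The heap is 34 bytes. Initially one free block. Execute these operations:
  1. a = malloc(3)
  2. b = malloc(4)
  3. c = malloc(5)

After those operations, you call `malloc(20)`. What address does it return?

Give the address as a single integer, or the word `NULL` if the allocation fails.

Answer: 12

Derivation:
Op 1: a = malloc(3) -> a = 0; heap: [0-2 ALLOC][3-33 FREE]
Op 2: b = malloc(4) -> b = 3; heap: [0-2 ALLOC][3-6 ALLOC][7-33 FREE]
Op 3: c = malloc(5) -> c = 7; heap: [0-2 ALLOC][3-6 ALLOC][7-11 ALLOC][12-33 FREE]
malloc(20): first-fit scan over [0-2 ALLOC][3-6 ALLOC][7-11 ALLOC][12-33 FREE] -> 12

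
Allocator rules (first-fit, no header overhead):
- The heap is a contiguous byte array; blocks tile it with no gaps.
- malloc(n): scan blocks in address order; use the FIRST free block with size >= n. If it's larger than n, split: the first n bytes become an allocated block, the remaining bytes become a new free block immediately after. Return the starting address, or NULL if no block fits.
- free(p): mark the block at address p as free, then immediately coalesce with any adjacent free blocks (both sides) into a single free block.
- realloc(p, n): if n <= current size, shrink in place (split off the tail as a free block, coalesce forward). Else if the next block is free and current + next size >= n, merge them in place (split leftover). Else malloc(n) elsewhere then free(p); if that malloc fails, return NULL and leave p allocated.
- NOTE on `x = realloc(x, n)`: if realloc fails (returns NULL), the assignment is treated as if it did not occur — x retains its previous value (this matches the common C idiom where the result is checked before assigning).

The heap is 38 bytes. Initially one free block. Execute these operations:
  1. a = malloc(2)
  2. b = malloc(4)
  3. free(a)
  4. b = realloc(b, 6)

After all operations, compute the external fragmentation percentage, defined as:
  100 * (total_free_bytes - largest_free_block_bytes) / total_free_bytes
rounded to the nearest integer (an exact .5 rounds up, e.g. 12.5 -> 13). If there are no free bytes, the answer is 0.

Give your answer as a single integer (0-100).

Op 1: a = malloc(2) -> a = 0; heap: [0-1 ALLOC][2-37 FREE]
Op 2: b = malloc(4) -> b = 2; heap: [0-1 ALLOC][2-5 ALLOC][6-37 FREE]
Op 3: free(a) -> (freed a); heap: [0-1 FREE][2-5 ALLOC][6-37 FREE]
Op 4: b = realloc(b, 6) -> b = 2; heap: [0-1 FREE][2-7 ALLOC][8-37 FREE]
Free blocks: [2 30] total_free=32 largest=30 -> 100*(32-30)/32 = 200/32 = 6.25 -> rounds to 6

Answer: 6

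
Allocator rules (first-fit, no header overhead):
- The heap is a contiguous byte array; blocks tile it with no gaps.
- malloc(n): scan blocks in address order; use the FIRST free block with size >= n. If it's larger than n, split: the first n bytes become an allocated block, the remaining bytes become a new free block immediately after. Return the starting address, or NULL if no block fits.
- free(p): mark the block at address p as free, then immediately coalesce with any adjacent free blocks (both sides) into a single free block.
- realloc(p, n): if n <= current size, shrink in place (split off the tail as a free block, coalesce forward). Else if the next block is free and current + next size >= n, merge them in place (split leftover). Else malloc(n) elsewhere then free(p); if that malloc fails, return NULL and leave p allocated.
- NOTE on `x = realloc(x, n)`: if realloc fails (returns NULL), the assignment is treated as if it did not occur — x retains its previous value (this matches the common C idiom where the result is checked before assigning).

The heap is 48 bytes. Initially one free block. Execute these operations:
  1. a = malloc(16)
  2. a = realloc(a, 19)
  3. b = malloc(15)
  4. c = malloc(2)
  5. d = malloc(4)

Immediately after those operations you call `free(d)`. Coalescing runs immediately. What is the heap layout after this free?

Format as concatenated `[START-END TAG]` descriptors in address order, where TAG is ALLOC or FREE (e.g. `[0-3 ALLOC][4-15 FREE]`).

Op 1: a = malloc(16) -> a = 0; heap: [0-15 ALLOC][16-47 FREE]
Op 2: a = realloc(a, 19) -> a = 0; heap: [0-18 ALLOC][19-47 FREE]
Op 3: b = malloc(15) -> b = 19; heap: [0-18 ALLOC][19-33 ALLOC][34-47 FREE]
Op 4: c = malloc(2) -> c = 34; heap: [0-18 ALLOC][19-33 ALLOC][34-35 ALLOC][36-47 FREE]
Op 5: d = malloc(4) -> d = 36; heap: [0-18 ALLOC][19-33 ALLOC][34-35 ALLOC][36-39 ALLOC][40-47 FREE]
free(d): d = 36 -> block [36-39 ALLOC]; mark free, coalesce with adjacent free neighbors -> [0-18 ALLOC][19-33 ALLOC][34-35 ALLOC][36-47 FREE]

Answer: [0-18 ALLOC][19-33 ALLOC][34-35 ALLOC][36-47 FREE]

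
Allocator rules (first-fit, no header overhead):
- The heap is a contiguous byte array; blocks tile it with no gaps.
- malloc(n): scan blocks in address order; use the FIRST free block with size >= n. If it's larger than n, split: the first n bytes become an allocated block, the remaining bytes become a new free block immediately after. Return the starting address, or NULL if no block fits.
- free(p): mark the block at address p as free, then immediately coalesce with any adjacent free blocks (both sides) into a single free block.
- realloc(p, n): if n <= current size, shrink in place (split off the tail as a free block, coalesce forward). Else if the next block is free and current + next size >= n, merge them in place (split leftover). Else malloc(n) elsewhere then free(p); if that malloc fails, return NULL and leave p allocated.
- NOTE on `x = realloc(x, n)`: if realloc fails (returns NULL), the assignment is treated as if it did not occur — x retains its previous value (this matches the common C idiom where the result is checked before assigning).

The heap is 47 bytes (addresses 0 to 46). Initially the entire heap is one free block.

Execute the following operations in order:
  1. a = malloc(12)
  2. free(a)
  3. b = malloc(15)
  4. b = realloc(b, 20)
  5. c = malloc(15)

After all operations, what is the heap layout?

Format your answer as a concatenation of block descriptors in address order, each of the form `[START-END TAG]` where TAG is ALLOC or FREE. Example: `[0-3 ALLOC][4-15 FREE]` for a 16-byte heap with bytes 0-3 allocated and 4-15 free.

Answer: [0-19 ALLOC][20-34 ALLOC][35-46 FREE]

Derivation:
Op 1: a = malloc(12) -> a = 0; heap: [0-11 ALLOC][12-46 FREE]
Op 2: free(a) -> (freed a); heap: [0-46 FREE]
Op 3: b = malloc(15) -> b = 0; heap: [0-14 ALLOC][15-46 FREE]
Op 4: b = realloc(b, 20) -> b = 0; heap: [0-19 ALLOC][20-46 FREE]
Op 5: c = malloc(15) -> c = 20; heap: [0-19 ALLOC][20-34 ALLOC][35-46 FREE]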